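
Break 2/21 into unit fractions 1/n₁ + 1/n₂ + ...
1/11 + 1/231

Greedy algorithm:
2/21: ceiling(21/2) = 11, use 1/11
1/231: ceiling(231/1) = 231, use 1/231
Result: 2/21 = 1/11 + 1/231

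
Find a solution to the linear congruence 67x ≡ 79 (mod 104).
x ≡ 85 (mod 104)

gcd(67, 104) = 1, which divides 79, so solutions exist.
Find 67^(-1) mod 104 by the extended Euclidean algorithm:
104 = 1 × 67 + 37  ⟹  37 = (1)·104 + (-1)·67
67 = 1 × 37 + 30  ⟹  30 = (-1)·104 + (2)·67
37 = 1 × 30 + 7  ⟹  7 = (2)·104 + (-3)·67
30 = 4 × 7 + 2  ⟹  2 = (-9)·104 + (14)·67
7 = 3 × 2 + 1  ⟹  1 = (29)·104 + (-45)·67
So (-45)·67 ≡ 1 (mod 104), i.e. 67^(-1) ≡ -45 ≡ 59 (mod 104).
x ≡ 59 × 79 = 4661 ≡ 85 (mod 104).
Check: 67 × 85 = 5695 ≡ 79 (mod 104).
Unique solution: x ≡ 85 (mod 104)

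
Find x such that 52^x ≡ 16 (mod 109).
12

Baby-step giant-step with step n = ⌈√109⌉ = 11.
Baby steps 52^j mod 109 (j:value) for j=0..10: 0:1, 1:52, 2:88, 3:107, 4:5, 5:42, 6:4, 7:99, 8:25, 9:101, 10:20.
Giant-step multiplier: 52^(-11) ≡ 52^(108-11) = 52^97 ≡ 85 (mod 109).
Giant steps γ_i = 16·85^i mod 109: γ_0=16, γ_1=52 (in table at j=1).
x = i·n + j = 1·11 + 1 = 12.
Check: 52^12 ≡ 16 (mod 109).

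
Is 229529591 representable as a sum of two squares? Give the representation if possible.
Not possible

Factorization: 229529591 = 53 × 163^3
By Fermat: n is sum of two squares iff every prime p ≡ 3 (mod 4) appears to even power.
Prime(s) ≡ 3 (mod 4) with odd exponent: [(163, 3)]
Therefore 229529591 cannot be expressed as a² + b².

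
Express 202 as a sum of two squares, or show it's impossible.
9² + 11² (a=9, b=11)

Factorization: 202 = 2 × 101
By Fermat: n is sum of two squares iff every prime p ≡ 3 (mod 4) appears to even power.
All primes ≡ 3 (mod 4) appear to even power.
Search a = 0, 1, 2, … for 202 - a² a perfect square: first hit at a = 9: 202 - 81 = 121 = 11².
202 = 9² + 11² = 81 + 121 ✓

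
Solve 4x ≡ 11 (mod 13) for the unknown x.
x ≡ 6 (mod 13)

gcd(4, 13) = 1, which divides 11, so solutions exist.
Find 4^(-1) mod 13 by the extended Euclidean algorithm:
13 = 3 × 4 + 1  ⟹  1 = (1)·13 + (-3)·4
So (-3)·4 ≡ 1 (mod 13), i.e. 4^(-1) ≡ -3 ≡ 10 (mod 13).
x ≡ 10 × 11 = 110 ≡ 6 (mod 13).
Check: 4 × 6 = 24 ≡ 11 (mod 13).
Unique solution: x ≡ 6 (mod 13)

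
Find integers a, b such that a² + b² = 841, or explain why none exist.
0² + 29² (a=0, b=29)

Factorization: 841 = 29^2
By Fermat: n is sum of two squares iff every prime p ≡ 3 (mod 4) appears to even power.
All primes ≡ 3 (mod 4) appear to even power.
Search a = 0, 1, 2, … for 841 - a² a perfect square: first hit at a = 0: 841 - 0 = 841 = 29².
841 = 0² + 29² = 0 + 841 ✓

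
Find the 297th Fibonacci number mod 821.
37

Matrix identity: Q^n = [[F_(n+1), F_n], [F_n, F_(n-1)]] with Q = [[1,1],[1,0]].
n = 297 = 100101001₂. Square-and-multiply, entries mod 821:
Q^1 = [[1,1],[1,0]]
Q^2 = (Q^1)² = [[2,1],[1,1]]
Q^4 = (Q^2)² = [[5,3],[3,2]]
Q^9 = (Q^4)²·Q = [[55,34],[34,21]]
Q^18 = (Q^9)² = [[76,121],[121,776]]
Q^37 = (Q^18)²·Q = [[359,713],[713,467]]
Q^74 = (Q^37)² = [[154,281],[281,694]]
Q^148 = (Q^74)² = [[52,198],[198,675]]
Q^297 = (Q^148)²·Q = [[308,37],[37,271]]
F_297 mod 821 = Q^297[0][1] = 37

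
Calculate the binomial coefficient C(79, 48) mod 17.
0

Using Lucas' theorem:
Write n=79 and k=48 in base 17:
n in base 17: [4, 11]
k in base 17: [2, 14]
C(79,48) mod 17 = ∏ C(n_i, k_i) mod 17
Digit binomials (mod 17): C(4,2) = 6; C(11,14) = 0 (k_i > n_i)
Product: 6 × 0 = 0 ≡ 0 (mod 17)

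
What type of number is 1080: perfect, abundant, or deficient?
abundant

Proper divisors of 1080: sum = 1 + 2 + 3 + 4 + 5 + 6 + 8 + 9 + ... + 216 + 270 + 360 + 540 (31 divisors) = 2520
Since 2520 > 1080, 1080 is abundant.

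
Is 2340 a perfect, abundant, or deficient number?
abundant

Proper divisors of 2340: sum = 1 + 2 + 3 + 4 + 5 + 6 + 9 + 10 + ... + 468 + 585 + 780 + 1170 (35 divisors) = 5304
Since 5304 > 2340, 2340 is abundant.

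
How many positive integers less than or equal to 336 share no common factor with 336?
96

336 = 2^4 × 3 × 7
φ(n) = n × ∏(1 - 1/p) for each prime p dividing n
φ(336) = 336 × (1 - 1/2) × (1 - 1/3) × (1 - 1/7) = 96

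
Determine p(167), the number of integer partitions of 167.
207890420102

p(n) counts ways to write n as a sum of positive integers (order ignored).
Euler's pentagonal recurrence: p(k) = p(k-1) + p(k-2) - p(k-5) - p(k-7) + p(k-12) + p(k-15) - ... (offsets j(3j∓1)/2, signs ++--, p(0)=1, p(<0)=0).
DP table for k = 0..166: p(0)=1, p(1)=1, p(2)=2, p(3)=3, p(4)=5, p(5)=7, p(6)=11, p(7)=15, p(8)=22, p(9)=30, p(10)=42, p(11)=56, p(12)=77, p(13)=101, p(14)=135, p(15)=176, p(16)=231, p(17)=297, p(18)=385, p(19)=490, p(20)=627, p(21)=792, p(22)=1002, p(23)=1255, p(24)=1575, p(25)=1958, p(26)=2436, p(27)=3010, p(28)=3718, p(29)=4565, p(30)=5604, p(31)=6842, p(32)=8349, p(33)=10143, p(34)=12310, p(35)=14883, p(36)=17977, p(37)=21637, p(38)=26015, p(39)=31185, p(40)=37338, p(41)=44583, p(42)=53174, p(43)=63261, p(44)=75175, p(45)=89134, p(46)=105558, p(47)=124754, p(48)=147273, p(49)=173525, p(50)=204226, p(51)=239943, p(52)=281589, p(53)=329931, p(54)=386155, p(55)=451276, p(56)=526823, p(57)=614154, p(58)=715220, p(59)=831820, p(60)=966467, p(61)=1121505, p(62)=1300156, p(63)=1505499, p(64)=1741630, p(65)=2012558, p(66)=2323520, p(67)=2679689, p(68)=3087735, p(69)=3554345, p(70)=4087968, p(71)=4697205, p(72)=5392783, p(73)=6185689, p(74)=7089500, p(75)=8118264, p(76)=9289091, p(77)=10619863, p(78)=12132164, p(79)=13848650, p(80)=15796476, p(81)=18004327, p(82)=20506255, p(83)=23338469, p(84)=26543660, p(85)=30167357, p(86)=34262962, p(87)=38887673, p(88)=44108109, p(89)=49995925, p(90)=56634173, p(91)=64112359, p(92)=72533807, p(93)=82010177, p(94)=92669720, p(95)=104651419, p(96)=118114304, p(97)=133230930, p(98)=150198136, p(99)=169229875, p(100)=190569292, p(101)=214481126, p(102)=241265379, p(103)=271248950, p(104)=304801365, p(105)=342325709, p(106)=384276336, p(107)=431149389, p(108)=483502844, p(109)=541946240, p(110)=607163746, p(111)=679903203, p(112)=761002156, p(113)=851376628, p(114)=952050665, p(115)=1064144451, p(116)=1188908248, p(117)=1327710076, p(118)=1482074143, p(119)=1653668665, p(120)=1844349560, p(121)=2056148051, p(122)=2291320912, p(123)=2552338241, p(124)=2841940500, p(125)=3163127352, p(126)=3519222692, p(127)=3913864295, p(128)=4351078600, p(129)=4835271870, p(130)=5371315400, p(131)=5964539504, p(132)=6620830889, p(133)=7346629512, p(134)=8149040695, p(135)=9035836076, p(136)=10015581680, p(137)=11097645016, p(138)=12292341831, p(139)=13610949895, p(140)=15065878135, p(141)=16670689208, p(142)=18440293320, p(143)=20390982757, p(144)=22540654445, p(145)=24908858009, p(146)=27517052599, p(147)=30388671978, p(148)=33549419497, p(149)=37027355200, p(150)=40853235313, p(151)=45060624582, p(152)=49686288421, p(153)=54770336324, p(154)=60356673280, p(155)=66493182097, p(156)=73232243759, p(157)=80630964769, p(158)=88751778802, p(159)=97662728555, p(160)=107438159466, p(161)=118159068427, p(162)=129913904637, p(163)=142798995930, p(164)=156919475295, p(165)=172389800255, p(166)=189334822579.
Final step: p(167) = p(166) + p(165) - p(162) - p(160) + p(155) + p(152) - p(145) - p(141) + p(132) + p(127) - p(116) - p(110) + p(97) + p(90) - p(75) - p(67) + p(50) + p(41) - p(22) - p(12)
= 189334822579 + 172389800255 - 129913904637 - 107438159466 + 66493182097 + 49686288421 - 24908858009 - 16670689208 + 6620830889 + 3913864295 - 1188908248 - 607163746 + 133230930 + 56634173 - 8118264 - 2679689 + 204226 + 44583 - 1002 - 77
= 207890420102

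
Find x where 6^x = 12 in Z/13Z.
6

Baby-step giant-step with step n = ⌈√13⌉ = 4.
Baby steps 6^j mod 13 (j:value) for j=0..3: 0:1, 1:6, 2:10, 3:8.
Giant-step multiplier: 6^(-4) ≡ 6^(12-4) = 6^8 ≡ 3 (mod 13).
Giant steps γ_i = 12·3^i mod 13: γ_0=12, γ_1=10 (in table at j=2).
x = i·n + j = 1·4 + 2 = 6.
Check: 6^6 ≡ 12 (mod 13).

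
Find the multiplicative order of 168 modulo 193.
96

193 is prime, so ord(168) divides φ(193) = 192.
Divisors of 192: 1, 2, 3, 4, 6, 8, 12, 16, 24, 32, 48, 64, 96, 192.
Repeated squaring: 168^1 ≡ 168, 168^2 ≡ 46, 168^4 ≡ 186, 168^8 ≡ 49, 168^16 ≡ 85, 168^32 ≡ 84, 168^64 ≡ 108, 168^128 ≡ 84 (mod 193).
Test 168^d mod 193 for each divisor d in increasing order:
168^1 ≡ 168
168^2 ≡ 46
168^3 = 168^2·168^1 ≡ 8
168^4 ≡ 186
168^6 = 168^4·168^2 ≡ 64
168^8 ≡ 49
168^12 = 168^8·168^4 ≡ 43
168^16 ≡ 85
168^24 = 168^16·168^8 ≡ 112
168^32 ≡ 84
168^48 = 168^32·168^16 ≡ 192
168^64 ≡ 108
168^96 = 168^64·168^32 ≡ 1  ← first divisor giving 1
The order is 96.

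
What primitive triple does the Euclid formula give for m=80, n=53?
(3591, 8480, 9209)

Euclid's formula: a = m² - n², b = 2mn, c = m² + n²
m = 80, n = 53
a = 80² - 53² = 6400 - 2809 = 3591
b = 2 × 80 × 53 = 8480
c = 80² + 53² = 6400 + 2809 = 9209
Verification: 3591² + 8480² = 12895281 + 71910400 = 84805681 = 9209² ✓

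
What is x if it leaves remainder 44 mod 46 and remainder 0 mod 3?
90

Using Chinese Remainder Theorem:
M = 46 × 3 = 138
M1 = 3, M2 = 46
y1 = 3^(-1) mod 46 = 31
y2 = 46^(-1) mod 3 = 1
x = (44×3×31 + 0×46×1) mod 138 = 90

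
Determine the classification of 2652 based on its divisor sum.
abundant

Proper divisors of 2652: sum = 1 + 2 + 3 + 4 + 6 + 12 + 13 + 17 + ... + 442 + 663 + 884 + 1326 (23 divisors) = 4404
Since 4404 > 2652, 2652 is abundant.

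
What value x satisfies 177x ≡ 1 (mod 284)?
69

gcd(177, 284) = 1, so the inverse exists.
Extended Euclidean algorithm on (284, 177):
284 = 1 × 177 + 107  ⟹  107 = (1)·284 + (-1)·177
177 = 1 × 107 + 70  ⟹  70 = (-1)·284 + (2)·177
107 = 1 × 70 + 37  ⟹  37 = (2)·284 + (-3)·177
70 = 1 × 37 + 33  ⟹  33 = (-3)·284 + (5)·177
37 = 1 × 33 + 4  ⟹  4 = (5)·284 + (-8)·177
33 = 8 × 4 + 1  ⟹  1 = (-43)·284 + (69)·177
So (69)·177 ≡ 1 (mod 284), i.e. 177^(-1) ≡ 69 (mod 284).
Check: 177 × 69 = 12213 ≡ 1 (mod 284)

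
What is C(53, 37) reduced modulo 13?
0

Using Lucas' theorem:
Write n=53 and k=37 in base 13:
n in base 13: [4, 1]
k in base 13: [2, 11]
C(53,37) mod 13 = ∏ C(n_i, k_i) mod 13
Digit binomials (mod 13): C(4,2) = 6; C(1,11) = 0 (k_i > n_i)
Product: 6 × 0 = 0 ≡ 0 (mod 13)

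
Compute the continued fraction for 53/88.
[0; 1, 1, 1, 1, 17]

Euclidean algorithm steps:
53 = 0 × 88 + 53
88 = 1 × 53 + 35
53 = 1 × 35 + 18
35 = 1 × 18 + 17
18 = 1 × 17 + 1
17 = 17 × 1 + 0
Continued fraction: [0; 1, 1, 1, 1, 17]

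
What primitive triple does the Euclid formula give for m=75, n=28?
(4841, 4200, 6409)

Euclid's formula: a = m² - n², b = 2mn, c = m² + n²
m = 75, n = 28
a = 75² - 28² = 5625 - 784 = 4841
b = 2 × 75 × 28 = 4200
c = 75² + 28² = 5625 + 784 = 6409
Verification: 4841² + 4200² = 23435281 + 17640000 = 41075281 = 6409² ✓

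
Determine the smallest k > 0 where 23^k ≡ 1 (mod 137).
136

137 is prime, so ord(23) divides φ(137) = 136.
Divisors of 136: 1, 2, 4, 8, 17, 34, 68, 136.
Repeated squaring: 23^1 ≡ 23, 23^2 ≡ 118, 23^4 ≡ 87, 23^8 ≡ 34, 23^16 ≡ 60, 23^32 ≡ 38, 23^64 ≡ 74, 23^128 ≡ 133 (mod 137).
Test 23^d mod 137 for each divisor d in increasing order:
23^1 ≡ 23
23^2 ≡ 118
23^4 ≡ 87
23^8 ≡ 34
23^17 = 23^16·23^1 ≡ 10
23^34 = 23^32·23^2 ≡ 100
23^68 = 23^64·23^4 ≡ 136
23^136 = 23^128·23^8 ≡ 1  ← first divisor giving 1
The order is 136.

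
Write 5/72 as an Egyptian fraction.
1/15 + 1/360

Greedy algorithm:
5/72: ceiling(72/5) = 15, use 1/15
1/360: ceiling(360/1) = 360, use 1/360
Result: 5/72 = 1/15 + 1/360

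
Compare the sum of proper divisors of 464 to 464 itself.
abundant

Proper divisors of 464: sum = 1 + 2 + 4 + 8 + 16 + 29 + 58 + 116 + 232 = 466
Since 466 > 464, 464 is abundant.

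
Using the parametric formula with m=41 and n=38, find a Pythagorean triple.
(237, 3116, 3125)

Euclid's formula: a = m² - n², b = 2mn, c = m² + n²
m = 41, n = 38
a = 41² - 38² = 1681 - 1444 = 237
b = 2 × 41 × 38 = 3116
c = 41² + 38² = 1681 + 1444 = 3125
Verification: 237² + 3116² = 56169 + 9709456 = 9765625 = 3125² ✓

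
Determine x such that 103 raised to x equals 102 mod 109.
94

Baby-step giant-step with step n = ⌈√109⌉ = 11.
Baby steps 103^j mod 109 (j:value) for j=0..10: 0:1, 1:103, 2:36, 3:2, 4:97, 5:72, 6:4, 7:85, 8:35, 9:8, 10:61.
Giant-step multiplier: 103^(-11) ≡ 103^(108-11) = 103^97 ≡ 95 (mod 109).
Giant steps γ_i = 102·95^i mod 109: γ_0=102, γ_1=98, γ_2=45, γ_3=24, γ_4=100, γ_5=17, γ_6=89, γ_7=62, γ_8=4 (in table at j=6).
x = i·n + j = 8·11 + 6 = 94.
Check: 103^94 ≡ 102 (mod 109).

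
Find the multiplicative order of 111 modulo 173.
172

173 is prime, so ord(111) divides φ(173) = 172.
Divisors of 172: 1, 2, 4, 43, 86, 172.
Repeated squaring: 111^1 ≡ 111, 111^2 ≡ 38, 111^4 ≡ 60, 111^8 ≡ 140, 111^16 ≡ 51, 111^32 ≡ 6, 111^64 ≡ 36, 111^128 ≡ 85 (mod 173).
Test 111^d mod 173 for each divisor d in increasing order:
111^1 ≡ 111
111^2 ≡ 38
111^4 ≡ 60
111^43 = 111^32·111^8·111^2·111^1 ≡ 80
111^86 = 111^64·111^16·111^4·111^2 ≡ 172
111^172 = 111^128·111^32·111^8·111^4 ≡ 1  ← first divisor giving 1
The order is 172.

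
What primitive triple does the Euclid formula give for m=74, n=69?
(715, 10212, 10237)

Euclid's formula: a = m² - n², b = 2mn, c = m² + n²
m = 74, n = 69
a = 74² - 69² = 5476 - 4761 = 715
b = 2 × 74 × 69 = 10212
c = 74² + 69² = 5476 + 4761 = 10237
Verification: 715² + 10212² = 511225 + 104284944 = 104796169 = 10237² ✓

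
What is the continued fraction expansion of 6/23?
[0; 3, 1, 5]

Euclidean algorithm steps:
6 = 0 × 23 + 6
23 = 3 × 6 + 5
6 = 1 × 5 + 1
5 = 5 × 1 + 0
Continued fraction: [0; 3, 1, 5]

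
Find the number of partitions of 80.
15796476

p(n) counts ways to write n as a sum of positive integers (order ignored).
Euler's pentagonal recurrence: p(k) = p(k-1) + p(k-2) - p(k-5) - p(k-7) + p(k-12) + p(k-15) - ... (offsets j(3j∓1)/2, signs ++--, p(0)=1, p(<0)=0).
DP table for k = 0..79: p(0)=1, p(1)=1, p(2)=2, p(3)=3, p(4)=5, p(5)=7, p(6)=11, p(7)=15, p(8)=22, p(9)=30, p(10)=42, p(11)=56, p(12)=77, p(13)=101, p(14)=135, p(15)=176, p(16)=231, p(17)=297, p(18)=385, p(19)=490, p(20)=627, p(21)=792, p(22)=1002, p(23)=1255, p(24)=1575, p(25)=1958, p(26)=2436, p(27)=3010, p(28)=3718, p(29)=4565, p(30)=5604, p(31)=6842, p(32)=8349, p(33)=10143, p(34)=12310, p(35)=14883, p(36)=17977, p(37)=21637, p(38)=26015, p(39)=31185, p(40)=37338, p(41)=44583, p(42)=53174, p(43)=63261, p(44)=75175, p(45)=89134, p(46)=105558, p(47)=124754, p(48)=147273, p(49)=173525, p(50)=204226, p(51)=239943, p(52)=281589, p(53)=329931, p(54)=386155, p(55)=451276, p(56)=526823, p(57)=614154, p(58)=715220, p(59)=831820, p(60)=966467, p(61)=1121505, p(62)=1300156, p(63)=1505499, p(64)=1741630, p(65)=2012558, p(66)=2323520, p(67)=2679689, p(68)=3087735, p(69)=3554345, p(70)=4087968, p(71)=4697205, p(72)=5392783, p(73)=6185689, p(74)=7089500, p(75)=8118264, p(76)=9289091, p(77)=10619863, p(78)=12132164, p(79)=13848650.
Final step: p(80) = p(79) + p(78) - p(75) - p(73) + p(68) + p(65) - p(58) - p(54) + p(45) + p(40) - p(29) - p(23) + p(10) + p(3)
= 13848650 + 12132164 - 8118264 - 6185689 + 3087735 + 2012558 - 715220 - 386155 + 89134 + 37338 - 4565 - 1255 + 42 + 3
= 15796476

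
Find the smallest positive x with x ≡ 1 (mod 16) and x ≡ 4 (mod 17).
225

Using Chinese Remainder Theorem:
M = 16 × 17 = 272
M1 = 17, M2 = 16
y1 = 17^(-1) mod 16 = 1
y2 = 16^(-1) mod 17 = 16
x = (1×17×1 + 4×16×16) mod 272 = 225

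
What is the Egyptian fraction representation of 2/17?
1/9 + 1/153

Greedy algorithm:
2/17: ceiling(17/2) = 9, use 1/9
1/153: ceiling(153/1) = 153, use 1/153
Result: 2/17 = 1/9 + 1/153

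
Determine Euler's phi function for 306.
96

306 = 2 × 3^2 × 17
φ(n) = n × ∏(1 - 1/p) for each prime p dividing n
φ(306) = 306 × (1 - 1/2) × (1 - 1/3) × (1 - 1/17) = 96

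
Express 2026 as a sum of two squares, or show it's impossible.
1² + 45² (a=1, b=45)

Factorization: 2026 = 2 × 1013
By Fermat: n is sum of two squares iff every prime p ≡ 3 (mod 4) appears to even power.
All primes ≡ 3 (mod 4) appear to even power.
Search a = 0, 1, 2, … for 2026 - a² a perfect square: first hit at a = 1: 2026 - 1 = 2025 = 45².
2026 = 1² + 45² = 1 + 2025 ✓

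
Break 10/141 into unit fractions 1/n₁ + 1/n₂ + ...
1/15 + 1/235

Greedy algorithm:
10/141: ceiling(141/10) = 15, use 1/15
1/235: ceiling(235/1) = 235, use 1/235
Result: 10/141 = 1/15 + 1/235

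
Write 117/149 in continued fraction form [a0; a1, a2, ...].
[0; 1, 3, 1, 1, 1, 10]

Euclidean algorithm steps:
117 = 0 × 149 + 117
149 = 1 × 117 + 32
117 = 3 × 32 + 21
32 = 1 × 21 + 11
21 = 1 × 11 + 10
11 = 1 × 10 + 1
10 = 10 × 1 + 0
Continued fraction: [0; 1, 3, 1, 1, 1, 10]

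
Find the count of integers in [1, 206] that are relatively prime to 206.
102

206 = 2 × 103
φ(n) = n × ∏(1 - 1/p) for each prime p dividing n
φ(206) = 206 × (1 - 1/2) × (1 - 1/103) = 102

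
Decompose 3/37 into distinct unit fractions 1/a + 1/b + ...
1/13 + 1/241 + 1/115921

Greedy algorithm:
3/37: ceiling(37/3) = 13, use 1/13
2/481: ceiling(481/2) = 241, use 1/241
1/115921: ceiling(115921/1) = 115921, use 1/115921
Result: 3/37 = 1/13 + 1/241 + 1/115921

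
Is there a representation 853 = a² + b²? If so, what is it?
18² + 23² (a=18, b=23)

Factorization: 853 = 853
By Fermat: n is sum of two squares iff every prime p ≡ 3 (mod 4) appears to even power.
All primes ≡ 3 (mod 4) appear to even power.
Search a = 0, 1, 2, … for 853 - a² a perfect square: first hit at a = 18: 853 - 324 = 529 = 23².
853 = 18² + 23² = 324 + 529 ✓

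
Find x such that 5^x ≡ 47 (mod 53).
12

Baby-step giant-step with step n = ⌈√53⌉ = 8.
Baby steps 5^j mod 53 (j:value) for j=0..7: 0:1, 1:5, 2:25, 3:19, 4:42, 5:51, 6:43, 7:3.
Giant-step multiplier: 5^(-8) ≡ 5^(52-8) = 5^44 ≡ 46 (mod 53).
Giant steps γ_i = 47·46^i mod 53: γ_0=47, γ_1=42 (in table at j=4).
x = i·n + j = 1·8 + 4 = 12.
Check: 5^12 ≡ 47 (mod 53).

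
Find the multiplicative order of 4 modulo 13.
6

13 is prime, so ord(4) divides φ(13) = 12.
Divisors of 12: 1, 2, 3, 4, 6, 12.
Repeated squaring: 4^1 ≡ 4, 4^2 ≡ 3, 4^4 ≡ 9, 4^8 ≡ 3 (mod 13).
Test 4^d mod 13 for each divisor d in increasing order:
4^1 ≡ 4
4^2 ≡ 3
4^3 = 4^2·4^1 ≡ 12
4^4 ≡ 9
4^6 = 4^4·4^2 ≡ 1  ← first divisor giving 1
The order is 6.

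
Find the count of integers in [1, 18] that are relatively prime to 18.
6

18 = 2 × 3^2
φ(n) = n × ∏(1 - 1/p) for each prime p dividing n
φ(18) = 18 × (1 - 1/2) × (1 - 1/3) = 6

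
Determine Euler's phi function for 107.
106

107 = 107
φ(n) = n × ∏(1 - 1/p) for each prime p dividing n
φ(107) = 107 × (1 - 1/107) = 106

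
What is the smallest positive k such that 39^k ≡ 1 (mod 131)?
13

131 is prime, so ord(39) divides φ(131) = 130.
Divisors of 130: 1, 2, 5, 10, 13, 26, 65, 130.
Repeated squaring: 39^1 ≡ 39, 39^2 ≡ 80, 39^4 ≡ 112, 39^8 ≡ 99, 39^16 ≡ 107, 39^32 ≡ 52, 39^64 ≡ 84, 39^128 ≡ 113 (mod 131).
Test 39^d mod 131 for each divisor d in increasing order:
39^1 ≡ 39
39^2 ≡ 80
39^5 = 39^4·39^1 ≡ 45
39^10 = 39^8·39^2 ≡ 60
39^13 = 39^8·39^4·39^1 ≡ 1  ← first divisor giving 1
The order is 13.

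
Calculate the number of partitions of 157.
80630964769

p(n) counts ways to write n as a sum of positive integers (order ignored).
Euler's pentagonal recurrence: p(k) = p(k-1) + p(k-2) - p(k-5) - p(k-7) + p(k-12) + p(k-15) - ... (offsets j(3j∓1)/2, signs ++--, p(0)=1, p(<0)=0).
DP table for k = 0..156: p(0)=1, p(1)=1, p(2)=2, p(3)=3, p(4)=5, p(5)=7, p(6)=11, p(7)=15, p(8)=22, p(9)=30, p(10)=42, p(11)=56, p(12)=77, p(13)=101, p(14)=135, p(15)=176, p(16)=231, p(17)=297, p(18)=385, p(19)=490, p(20)=627, p(21)=792, p(22)=1002, p(23)=1255, p(24)=1575, p(25)=1958, p(26)=2436, p(27)=3010, p(28)=3718, p(29)=4565, p(30)=5604, p(31)=6842, p(32)=8349, p(33)=10143, p(34)=12310, p(35)=14883, p(36)=17977, p(37)=21637, p(38)=26015, p(39)=31185, p(40)=37338, p(41)=44583, p(42)=53174, p(43)=63261, p(44)=75175, p(45)=89134, p(46)=105558, p(47)=124754, p(48)=147273, p(49)=173525, p(50)=204226, p(51)=239943, p(52)=281589, p(53)=329931, p(54)=386155, p(55)=451276, p(56)=526823, p(57)=614154, p(58)=715220, p(59)=831820, p(60)=966467, p(61)=1121505, p(62)=1300156, p(63)=1505499, p(64)=1741630, p(65)=2012558, p(66)=2323520, p(67)=2679689, p(68)=3087735, p(69)=3554345, p(70)=4087968, p(71)=4697205, p(72)=5392783, p(73)=6185689, p(74)=7089500, p(75)=8118264, p(76)=9289091, p(77)=10619863, p(78)=12132164, p(79)=13848650, p(80)=15796476, p(81)=18004327, p(82)=20506255, p(83)=23338469, p(84)=26543660, p(85)=30167357, p(86)=34262962, p(87)=38887673, p(88)=44108109, p(89)=49995925, p(90)=56634173, p(91)=64112359, p(92)=72533807, p(93)=82010177, p(94)=92669720, p(95)=104651419, p(96)=118114304, p(97)=133230930, p(98)=150198136, p(99)=169229875, p(100)=190569292, p(101)=214481126, p(102)=241265379, p(103)=271248950, p(104)=304801365, p(105)=342325709, p(106)=384276336, p(107)=431149389, p(108)=483502844, p(109)=541946240, p(110)=607163746, p(111)=679903203, p(112)=761002156, p(113)=851376628, p(114)=952050665, p(115)=1064144451, p(116)=1188908248, p(117)=1327710076, p(118)=1482074143, p(119)=1653668665, p(120)=1844349560, p(121)=2056148051, p(122)=2291320912, p(123)=2552338241, p(124)=2841940500, p(125)=3163127352, p(126)=3519222692, p(127)=3913864295, p(128)=4351078600, p(129)=4835271870, p(130)=5371315400, p(131)=5964539504, p(132)=6620830889, p(133)=7346629512, p(134)=8149040695, p(135)=9035836076, p(136)=10015581680, p(137)=11097645016, p(138)=12292341831, p(139)=13610949895, p(140)=15065878135, p(141)=16670689208, p(142)=18440293320, p(143)=20390982757, p(144)=22540654445, p(145)=24908858009, p(146)=27517052599, p(147)=30388671978, p(148)=33549419497, p(149)=37027355200, p(150)=40853235313, p(151)=45060624582, p(152)=49686288421, p(153)=54770336324, p(154)=60356673280, p(155)=66493182097, p(156)=73232243759.
Final step: p(157) = p(156) + p(155) - p(152) - p(150) + p(145) + p(142) - p(135) - p(131) + p(122) + p(117) - p(106) - p(100) + p(87) + p(80) - p(65) - p(57) + p(40) + p(31) - p(12) - p(2)
= 73232243759 + 66493182097 - 49686288421 - 40853235313 + 24908858009 + 18440293320 - 9035836076 - 5964539504 + 2291320912 + 1327710076 - 384276336 - 190569292 + 38887673 + 15796476 - 2012558 - 614154 + 37338 + 6842 - 77 - 2
= 80630964769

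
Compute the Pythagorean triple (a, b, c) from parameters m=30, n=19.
(539, 1140, 1261)

Euclid's formula: a = m² - n², b = 2mn, c = m² + n²
m = 30, n = 19
a = 30² - 19² = 900 - 361 = 539
b = 2 × 30 × 19 = 1140
c = 30² + 19² = 900 + 361 = 1261
Verification: 539² + 1140² = 290521 + 1299600 = 1590121 = 1261² ✓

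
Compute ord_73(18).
18

73 is prime, so ord(18) divides φ(73) = 72.
Divisors of 72: 1, 2, 3, 4, 6, 8, 9, 12, 18, 24, 36, 72.
Repeated squaring: 18^1 ≡ 18, 18^2 ≡ 32, 18^4 ≡ 2, 18^8 ≡ 4, 18^16 ≡ 16, 18^32 ≡ 37, 18^64 ≡ 55 (mod 73).
Test 18^d mod 73 for each divisor d in increasing order:
18^1 ≡ 18
18^2 ≡ 32
18^3 = 18^2·18^1 ≡ 65
18^4 ≡ 2
18^6 = 18^4·18^2 ≡ 64
18^8 ≡ 4
18^9 = 18^8·18^1 ≡ 72
18^12 = 18^8·18^4 ≡ 8
18^18 = 18^16·18^2 ≡ 1  ← first divisor giving 1
The order is 18.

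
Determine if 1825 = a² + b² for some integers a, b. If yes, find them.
12² + 41² (a=12, b=41)

Factorization: 1825 = 5^2 × 73
By Fermat: n is sum of two squares iff every prime p ≡ 3 (mod 4) appears to even power.
All primes ≡ 3 (mod 4) appear to even power.
Search a = 0, 1, 2, … for 1825 - a² a perfect square: first hit at a = 12: 1825 - 144 = 1681 = 41².
1825 = 12² + 41² = 144 + 1681 ✓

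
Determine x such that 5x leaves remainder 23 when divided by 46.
x ≡ 23 (mod 46)

gcd(5, 46) = 1, which divides 23, so solutions exist.
Find 5^(-1) mod 46 by the extended Euclidean algorithm:
46 = 9 × 5 + 1  ⟹  1 = (1)·46 + (-9)·5
So (-9)·5 ≡ 1 (mod 46), i.e. 5^(-1) ≡ -9 ≡ 37 (mod 46).
x ≡ 37 × 23 = 851 ≡ 23 (mod 46).
Check: 5 × 23 = 115 ≡ 23 (mod 46).
Unique solution: x ≡ 23 (mod 46)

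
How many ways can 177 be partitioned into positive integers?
522115831195

p(n) counts ways to write n as a sum of positive integers (order ignored).
Euler's pentagonal recurrence: p(k) = p(k-1) + p(k-2) - p(k-5) - p(k-7) + p(k-12) + p(k-15) - ... (offsets j(3j∓1)/2, signs ++--, p(0)=1, p(<0)=0).
DP table for k = 0..176: p(0)=1, p(1)=1, p(2)=2, p(3)=3, p(4)=5, p(5)=7, p(6)=11, p(7)=15, p(8)=22, p(9)=30, p(10)=42, p(11)=56, p(12)=77, p(13)=101, p(14)=135, p(15)=176, p(16)=231, p(17)=297, p(18)=385, p(19)=490, p(20)=627, p(21)=792, p(22)=1002, p(23)=1255, p(24)=1575, p(25)=1958, p(26)=2436, p(27)=3010, p(28)=3718, p(29)=4565, p(30)=5604, p(31)=6842, p(32)=8349, p(33)=10143, p(34)=12310, p(35)=14883, p(36)=17977, p(37)=21637, p(38)=26015, p(39)=31185, p(40)=37338, p(41)=44583, p(42)=53174, p(43)=63261, p(44)=75175, p(45)=89134, p(46)=105558, p(47)=124754, p(48)=147273, p(49)=173525, p(50)=204226, p(51)=239943, p(52)=281589, p(53)=329931, p(54)=386155, p(55)=451276, p(56)=526823, p(57)=614154, p(58)=715220, p(59)=831820, p(60)=966467, p(61)=1121505, p(62)=1300156, p(63)=1505499, p(64)=1741630, p(65)=2012558, p(66)=2323520, p(67)=2679689, p(68)=3087735, p(69)=3554345, p(70)=4087968, p(71)=4697205, p(72)=5392783, p(73)=6185689, p(74)=7089500, p(75)=8118264, p(76)=9289091, p(77)=10619863, p(78)=12132164, p(79)=13848650, p(80)=15796476, p(81)=18004327, p(82)=20506255, p(83)=23338469, p(84)=26543660, p(85)=30167357, p(86)=34262962, p(87)=38887673, p(88)=44108109, p(89)=49995925, p(90)=56634173, p(91)=64112359, p(92)=72533807, p(93)=82010177, p(94)=92669720, p(95)=104651419, p(96)=118114304, p(97)=133230930, p(98)=150198136, p(99)=169229875, p(100)=190569292, p(101)=214481126, p(102)=241265379, p(103)=271248950, p(104)=304801365, p(105)=342325709, p(106)=384276336, p(107)=431149389, p(108)=483502844, p(109)=541946240, p(110)=607163746, p(111)=679903203, p(112)=761002156, p(113)=851376628, p(114)=952050665, p(115)=1064144451, p(116)=1188908248, p(117)=1327710076, p(118)=1482074143, p(119)=1653668665, p(120)=1844349560, p(121)=2056148051, p(122)=2291320912, p(123)=2552338241, p(124)=2841940500, p(125)=3163127352, p(126)=3519222692, p(127)=3913864295, p(128)=4351078600, p(129)=4835271870, p(130)=5371315400, p(131)=5964539504, p(132)=6620830889, p(133)=7346629512, p(134)=8149040695, p(135)=9035836076, p(136)=10015581680, p(137)=11097645016, p(138)=12292341831, p(139)=13610949895, p(140)=15065878135, p(141)=16670689208, p(142)=18440293320, p(143)=20390982757, p(144)=22540654445, p(145)=24908858009, p(146)=27517052599, p(147)=30388671978, p(148)=33549419497, p(149)=37027355200, p(150)=40853235313, p(151)=45060624582, p(152)=49686288421, p(153)=54770336324, p(154)=60356673280, p(155)=66493182097, p(156)=73232243759, p(157)=80630964769, p(158)=88751778802, p(159)=97662728555, p(160)=107438159466, p(161)=118159068427, p(162)=129913904637, p(163)=142798995930, p(164)=156919475295, p(165)=172389800255, p(166)=189334822579, p(167)=207890420102, p(168)=228204732751, p(169)=250438925115, p(170)=274768617130, p(171)=301384802048, p(172)=330495499613, p(173)=362326859895, p(174)=397125074750, p(175)=435157697830, p(176)=476715857290.
Final step: p(177) = p(176) + p(175) - p(172) - p(170) + p(165) + p(162) - p(155) - p(151) + p(142) + p(137) - p(126) - p(120) + p(107) + p(100) - p(85) - p(77) + p(60) + p(51) - p(32) - p(22) + p(1)
= 476715857290 + 435157697830 - 330495499613 - 274768617130 + 172389800255 + 129913904637 - 66493182097 - 45060624582 + 18440293320 + 11097645016 - 3519222692 - 1844349560 + 431149389 + 190569292 - 30167357 - 10619863 + 966467 + 239943 - 8349 - 1002 + 1
= 522115831195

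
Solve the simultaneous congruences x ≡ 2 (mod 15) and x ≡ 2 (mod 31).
2

Using Chinese Remainder Theorem:
M = 15 × 31 = 465
M1 = 31, M2 = 15
y1 = 31^(-1) mod 15 = 1
y2 = 15^(-1) mod 31 = 29
x = (2×31×1 + 2×15×29) mod 465 = 2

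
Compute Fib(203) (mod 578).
267

Matrix identity: Q^n = [[F_(n+1), F_n], [F_n, F_(n-1)]] with Q = [[1,1],[1,0]].
n = 203 = 11001011₂. Square-and-multiply, entries mod 578:
Q^1 = [[1,1],[1,0]]
Q^3 = (Q^1)²·Q = [[3,2],[2,1]]
Q^6 = (Q^3)² = [[13,8],[8,5]]
Q^12 = (Q^6)² = [[233,144],[144,89]]
Q^25 = (Q^12)²·Q = [[13,463],[463,128]]
Q^50 = (Q^25)² = [[100,547],[547,131]]
Q^101 = (Q^50)²·Q = [[332,557],[557,353]]
Q^203 = (Q^101)²·Q = [[332,267],[267,65]]
F_203 mod 578 = Q^203[0][1] = 267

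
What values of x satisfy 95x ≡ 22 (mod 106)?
x ≡ 104 (mod 106)

gcd(95, 106) = 1, which divides 22, so solutions exist.
Find 95^(-1) mod 106 by the extended Euclidean algorithm:
106 = 1 × 95 + 11  ⟹  11 = (1)·106 + (-1)·95
95 = 8 × 11 + 7  ⟹  7 = (-8)·106 + (9)·95
11 = 1 × 7 + 4  ⟹  4 = (9)·106 + (-10)·95
7 = 1 × 4 + 3  ⟹  3 = (-17)·106 + (19)·95
4 = 1 × 3 + 1  ⟹  1 = (26)·106 + (-29)·95
So (-29)·95 ≡ 1 (mod 106), i.e. 95^(-1) ≡ -29 ≡ 77 (mod 106).
x ≡ 77 × 22 = 1694 ≡ 104 (mod 106).
Check: 95 × 104 = 9880 ≡ 22 (mod 106).
Unique solution: x ≡ 104 (mod 106)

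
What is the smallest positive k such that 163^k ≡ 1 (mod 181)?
180

181 is prime, so ord(163) divides φ(181) = 180.
Divisors of 180: 1, 2, 3, 4, 5, 6, 9, 10, 12, 15, 18, 20, 30, 36, 45, 60, 90, 180.
Repeated squaring: 163^1 ≡ 163, 163^2 ≡ 143, 163^4 ≡ 177, 163^8 ≡ 16, 163^16 ≡ 75, 163^32 ≡ 14, 163^64 ≡ 15, 163^128 ≡ 44 (mod 181).
Test 163^d mod 181 for each divisor d in increasing order:
163^1 ≡ 163
163^2 ≡ 143
163^3 = 163^2·163^1 ≡ 141
163^4 ≡ 177
163^5 = 163^4·163^1 ≡ 72
163^6 = 163^4·163^2 ≡ 152
163^9 = 163^8·163^1 ≡ 74
163^10 = 163^8·163^2 ≡ 116
163^12 = 163^8·163^4 ≡ 117
163^15 = 163^8·163^4·163^2·163^1 ≡ 26
163^18 = 163^16·163^2 ≡ 46
163^20 = 163^16·163^4 ≡ 62
163^30 = 163^16·163^8·163^4·163^2 ≡ 133
163^36 = 163^32·163^4 ≡ 125
163^45 = 163^32·163^8·163^4·163^1 ≡ 19
163^60 = 163^32·163^16·163^8·163^4 ≡ 132
163^90 = 163^64·163^16·163^8·163^2 ≡ 180
163^180 = 163^128·163^32·163^16·163^4 ≡ 1  ← first divisor giving 1
The order is 180.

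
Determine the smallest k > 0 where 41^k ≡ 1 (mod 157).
52

157 is prime, so ord(41) divides φ(157) = 156.
Divisors of 156: 1, 2, 3, 4, 6, 12, 13, 26, 39, 52, 78, 156.
Repeated squaring: 41^1 ≡ 41, 41^2 ≡ 111, 41^4 ≡ 75, 41^8 ≡ 130, 41^16 ≡ 101, 41^32 ≡ 153, 41^64 ≡ 16, 41^128 ≡ 99 (mod 157).
Test 41^d mod 157 for each divisor d in increasing order:
41^1 ≡ 41
41^2 ≡ 111
41^3 = 41^2·41^1 ≡ 155
41^4 ≡ 75
41^6 = 41^4·41^2 ≡ 4
41^12 = 41^8·41^4 ≡ 16
41^13 = 41^8·41^4·41^1 ≡ 28
41^26 = 41^16·41^8·41^2 ≡ 156
41^39 = 41^32·41^4·41^2·41^1 ≡ 129
41^52 = 41^32·41^16·41^4 ≡ 1  ← first divisor giving 1
The order is 52.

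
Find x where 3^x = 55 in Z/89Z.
66

Baby-step giant-step with step n = ⌈√89⌉ = 10.
Baby steps 3^j mod 89 (j:value) for j=0..9: 0:1, 1:3, 2:9, 3:27, 4:81, 5:65, 6:17, 7:51, 8:64, 9:14.
Giant-step multiplier: 3^(-10) ≡ 3^(88-10) = 3^78 ≡ 53 (mod 89).
Giant steps γ_i = 55·53^i mod 89: γ_0=55, γ_1=67, γ_2=80, γ_3=57, γ_4=84, γ_5=2, γ_6=17 (in table at j=6).
x = i·n + j = 6·10 + 6 = 66.
Check: 3^66 ≡ 55 (mod 89).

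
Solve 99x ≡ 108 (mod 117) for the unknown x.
x ≡ 7 (mod 13)

gcd(99, 117) = 9, which divides 108, so solutions exist.
Divide through by 9: 11x ≡ 12 (mod 13).
Find 11^(-1) mod 13 by the extended Euclidean algorithm:
13 = 1 × 11 + 2  ⟹  2 = (1)·13 + (-1)·11
11 = 5 × 2 + 1  ⟹  1 = (-5)·13 + (6)·11
So (6)·11 ≡ 1 (mod 13), i.e. 11^(-1) ≡ 6 (mod 13).
x ≡ 6 × 12 = 72 ≡ 7 (mod 13).
Check: 99 × 7 = 693 ≡ 108 (mod 117).
x ≡ 7 (mod 13), giving 9 solutions mod 117.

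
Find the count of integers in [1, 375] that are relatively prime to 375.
200

375 = 3 × 5^3
φ(n) = n × ∏(1 - 1/p) for each prime p dividing n
φ(375) = 375 × (1 - 1/3) × (1 - 1/5) = 200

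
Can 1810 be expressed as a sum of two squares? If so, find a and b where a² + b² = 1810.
17² + 39² (a=17, b=39)

Factorization: 1810 = 2 × 5 × 181
By Fermat: n is sum of two squares iff every prime p ≡ 3 (mod 4) appears to even power.
All primes ≡ 3 (mod 4) appear to even power.
Search a = 0, 1, 2, … for 1810 - a² a perfect square: first hit at a = 17: 1810 - 289 = 1521 = 39².
1810 = 17² + 39² = 289 + 1521 ✓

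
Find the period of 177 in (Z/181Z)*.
45

181 is prime, so ord(177) divides φ(181) = 180.
Divisors of 180: 1, 2, 3, 4, 5, 6, 9, 10, 12, 15, 18, 20, 30, 36, 45, 60, 90, 180.
Repeated squaring: 177^1 ≡ 177, 177^2 ≡ 16, 177^4 ≡ 75, 177^8 ≡ 14, 177^16 ≡ 15, 177^32 ≡ 44, 177^64 ≡ 126, 177^128 ≡ 129 (mod 181).
Test 177^d mod 181 for each divisor d in increasing order:
177^1 ≡ 177
177^2 ≡ 16
177^3 = 177^2·177^1 ≡ 117
177^4 ≡ 75
177^5 = 177^4·177^1 ≡ 62
177^6 = 177^4·177^2 ≡ 114
177^9 = 177^8·177^1 ≡ 125
177^10 = 177^8·177^2 ≡ 43
177^12 = 177^8·177^4 ≡ 145
177^15 = 177^8·177^4·177^2·177^1 ≡ 132
177^18 = 177^16·177^2 ≡ 59
177^20 = 177^16·177^4 ≡ 39
177^30 = 177^16·177^8·177^4·177^2 ≡ 48
177^36 = 177^32·177^4 ≡ 42
177^45 = 177^32·177^8·177^4·177^1 ≡ 1  ← first divisor giving 1
The order is 45.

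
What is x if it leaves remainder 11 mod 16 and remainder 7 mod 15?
187

Using Chinese Remainder Theorem:
M = 16 × 15 = 240
M1 = 15, M2 = 16
y1 = 15^(-1) mod 16 = 15
y2 = 16^(-1) mod 15 = 1
x = (11×15×15 + 7×16×1) mod 240 = 187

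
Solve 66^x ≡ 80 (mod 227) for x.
181

Baby-step giant-step with step n = ⌈√227⌉ = 16.
Baby steps 66^j mod 227 (j:value) for j=0..15: 0:1, 1:66, 2:43, 3:114, 4:33, 5:135, 6:57, 7:130, 8:181, 9:142, 10:65, 11:204, 12:71, 13:146, 14:102, 15:149.
Giant-step multiplier: 66^(-16) ≡ 66^(226-16) = 66^210 ≡ 28 (mod 227).
Giant steps γ_i = 80·28^i mod 227: γ_0=80, γ_1=197, γ_2=68, γ_3=88, γ_4=194, γ_5=211, γ_6=6, γ_7=168, γ_8=164, γ_9=52, γ_10=94, γ_11=135 (in table at j=5).
x = i·n + j = 11·16 + 5 = 181.
Check: 66^181 ≡ 80 (mod 227).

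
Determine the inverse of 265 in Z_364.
125

gcd(265, 364) = 1, so the inverse exists.
Extended Euclidean algorithm on (364, 265):
364 = 1 × 265 + 99  ⟹  99 = (1)·364 + (-1)·265
265 = 2 × 99 + 67  ⟹  67 = (-2)·364 + (3)·265
99 = 1 × 67 + 32  ⟹  32 = (3)·364 + (-4)·265
67 = 2 × 32 + 3  ⟹  3 = (-8)·364 + (11)·265
32 = 10 × 3 + 2  ⟹  2 = (83)·364 + (-114)·265
3 = 1 × 2 + 1  ⟹  1 = (-91)·364 + (125)·265
So (125)·265 ≡ 1 (mod 364), i.e. 265^(-1) ≡ 125 (mod 364).
Check: 265 × 125 = 33125 ≡ 1 (mod 364)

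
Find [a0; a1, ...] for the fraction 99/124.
[0; 1, 3, 1, 24]

Euclidean algorithm steps:
99 = 0 × 124 + 99
124 = 1 × 99 + 25
99 = 3 × 25 + 24
25 = 1 × 24 + 1
24 = 24 × 1 + 0
Continued fraction: [0; 1, 3, 1, 24]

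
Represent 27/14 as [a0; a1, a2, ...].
[1; 1, 13]

Euclidean algorithm steps:
27 = 1 × 14 + 13
14 = 1 × 13 + 1
13 = 13 × 1 + 0
Continued fraction: [1; 1, 13]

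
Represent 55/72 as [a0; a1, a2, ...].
[0; 1, 3, 4, 4]

Euclidean algorithm steps:
55 = 0 × 72 + 55
72 = 1 × 55 + 17
55 = 3 × 17 + 4
17 = 4 × 4 + 1
4 = 4 × 1 + 0
Continued fraction: [0; 1, 3, 4, 4]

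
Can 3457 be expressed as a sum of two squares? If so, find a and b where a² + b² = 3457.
39² + 44² (a=39, b=44)

Factorization: 3457 = 3457
By Fermat: n is sum of two squares iff every prime p ≡ 3 (mod 4) appears to even power.
All primes ≡ 3 (mod 4) appear to even power.
Search a = 0, 1, 2, … for 3457 - a² a perfect square: first hit at a = 39: 3457 - 1521 = 1936 = 44².
3457 = 39² + 44² = 1521 + 1936 ✓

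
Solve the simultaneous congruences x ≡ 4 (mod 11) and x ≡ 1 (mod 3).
4

Using Chinese Remainder Theorem:
M = 11 × 3 = 33
M1 = 3, M2 = 11
y1 = 3^(-1) mod 11 = 4
y2 = 11^(-1) mod 3 = 2
x = (4×3×4 + 1×11×2) mod 33 = 4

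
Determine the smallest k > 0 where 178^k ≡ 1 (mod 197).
7

197 is prime, so ord(178) divides φ(197) = 196.
Divisors of 196: 1, 2, 4, 7, 14, 28, 49, 98, 196.
Repeated squaring: 178^1 ≡ 178, 178^2 ≡ 164, 178^4 ≡ 104, 178^8 ≡ 178, 178^16 ≡ 164, 178^32 ≡ 104, 178^64 ≡ 178, 178^128 ≡ 164 (mod 197).
Test 178^d mod 197 for each divisor d in increasing order:
178^1 ≡ 178
178^2 ≡ 164
178^4 ≡ 104
178^7 = 178^4·178^2·178^1 ≡ 1  ← first divisor giving 1
The order is 7.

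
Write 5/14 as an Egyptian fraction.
1/3 + 1/42

Greedy algorithm:
5/14: ceiling(14/5) = 3, use 1/3
1/42: ceiling(42/1) = 42, use 1/42
Result: 5/14 = 1/3 + 1/42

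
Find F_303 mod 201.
172

Matrix identity: Q^n = [[F_(n+1), F_n], [F_n, F_(n-1)]] with Q = [[1,1],[1,0]].
n = 303 = 100101111₂. Square-and-multiply, entries mod 201:
Q^1 = [[1,1],[1,0]]
Q^2 = (Q^1)² = [[2,1],[1,1]]
Q^4 = (Q^2)² = [[5,3],[3,2]]
Q^9 = (Q^4)²·Q = [[55,34],[34,21]]
Q^18 = (Q^9)² = [[161,172],[172,190]]
Q^37 = (Q^18)²·Q = [[101,29],[29,72]]
Q^75 = (Q^37)²·Q = [[180,188],[188,193]]
Q^151 = (Q^75)²·Q = [[183,7],[7,176]]
Q^303 = (Q^151)²·Q = [[72,172],[172,101]]
F_303 mod 201 = Q^303[0][1] = 172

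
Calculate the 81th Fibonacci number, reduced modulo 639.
160

Matrix identity: Q^n = [[F_(n+1), F_n], [F_n, F_(n-1)]] with Q = [[1,1],[1,0]].
n = 81 = 1010001₂. Square-and-multiply, entries mod 639:
Q^1 = [[1,1],[1,0]]
Q^2 = (Q^1)² = [[2,1],[1,1]]
Q^5 = (Q^2)²·Q = [[8,5],[5,3]]
Q^10 = (Q^5)² = [[89,55],[55,34]]
Q^20 = (Q^10)² = [[83,375],[375,347]]
Q^40 = (Q^20)² = [[544,222],[222,322]]
Q^81 = (Q^40)²·Q = [[73,160],[160,552]]
F_81 mod 639 = Q^81[0][1] = 160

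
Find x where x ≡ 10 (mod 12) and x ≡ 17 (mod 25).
142

Using Chinese Remainder Theorem:
M = 12 × 25 = 300
M1 = 25, M2 = 12
y1 = 25^(-1) mod 12 = 1
y2 = 12^(-1) mod 25 = 23
x = (10×25×1 + 17×12×23) mod 300 = 142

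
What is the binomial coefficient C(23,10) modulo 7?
0

Using Lucas' theorem:
Write n=23 and k=10 in base 7:
n in base 7: [3, 2]
k in base 7: [1, 3]
C(23,10) mod 7 = ∏ C(n_i, k_i) mod 7
Digit binomials (mod 7): C(3,1) = 3; C(2,3) = 0 (k_i > n_i)
Product: 3 × 0 = 0 ≡ 0 (mod 7)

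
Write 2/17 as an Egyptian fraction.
1/9 + 1/153

Greedy algorithm:
2/17: ceiling(17/2) = 9, use 1/9
1/153: ceiling(153/1) = 153, use 1/153
Result: 2/17 = 1/9 + 1/153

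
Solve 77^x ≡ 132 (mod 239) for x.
42

Baby-step giant-step with step n = ⌈√239⌉ = 16.
Baby steps 77^j mod 239 (j:value) for j=0..15: 0:1, 1:77, 2:193, 3:43, 4:204, 5:173, 6:176, 7:168, 8:30, 9:159, 10:54, 11:95, 12:145, 13:171, 14:22, 15:21.
Giant-step multiplier: 77^(-16) ≡ 77^(238-16) = 77^222 ≡ 64 (mod 239).
Giant steps γ_i = 132·64^i mod 239: γ_0=132, γ_1=83, γ_2=54 (in table at j=10).
x = i·n + j = 2·16 + 10 = 42.
Check: 77^42 ≡ 132 (mod 239).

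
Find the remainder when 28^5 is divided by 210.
28

Repeated squaring. Binary of 5 = 101.
28^1 ≡ 28 (mod 210); 28^2 ≡ 154 (mod 210); 28^4 ≡ 196 (mod 210)
28^5 = 28^1 × 28^4 ≡ 28 (mod 210)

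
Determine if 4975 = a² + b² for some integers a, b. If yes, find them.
Not possible

Factorization: 4975 = 5^2 × 199
By Fermat: n is sum of two squares iff every prime p ≡ 3 (mod 4) appears to even power.
Prime(s) ≡ 3 (mod 4) with odd exponent: [(199, 1)]
Therefore 4975 cannot be expressed as a² + b².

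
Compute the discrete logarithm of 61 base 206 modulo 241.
78

Baby-step giant-step with step n = ⌈√241⌉ = 16.
Baby steps 206^j mod 241 (j:value) for j=0..15: 0:1, 1:206, 2:20, 3:23, 4:159, 5:219, 6:47, 7:42, 8:217, 9:117, 10:2, 11:171, 12:40, 13:46, 14:77, 15:197.
Giant-step multiplier: 206^(-16) ≡ 206^(240-16) = 206^224 ≡ 100 (mod 241).
Giant steps γ_i = 61·100^i mod 241: γ_0=61, γ_1=75, γ_2=29, γ_3=8, γ_4=77 (in table at j=14).
x = i·n + j = 4·16 + 14 = 78.
Check: 206^78 ≡ 61 (mod 241).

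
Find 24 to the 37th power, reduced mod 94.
42

Repeated squaring. Binary of 37 = 100101.
24^1 ≡ 24 (mod 94); 24^2 ≡ 12 (mod 94); 24^4 ≡ 50 (mod 94); 24^8 ≡ 56 (mod 94); 24^16 ≡ 34 (mod 94); 24^32 ≡ 28 (mod 94)
24^37 = 24^1 × 24^4 × 24^32 ≡ 42 (mod 94)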